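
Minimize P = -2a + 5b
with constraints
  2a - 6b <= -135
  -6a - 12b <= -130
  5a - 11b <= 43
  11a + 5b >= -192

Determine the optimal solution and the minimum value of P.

Feasible corners and P = -2a + 5b:
  (-14, 107/6) → P = 703/6
  (1743/8, 761/8) → P = 319/8
  (-1477/51, 1291/51) → P = 9409/51
The feasible region is unbounded (it extends along (11, 5), (-5, 11)), but P strictly increases along every unbounded feasible direction, so there is no improving ray and the minimum is attained at a vertex.

The binding constraints are 2a - 6b = -135 and 5a - 11b = 43.
Solving simultaneously gives a = 1743/8, b = 761/8.

a = 1743/8, b = 761/8, minimum P = 319/8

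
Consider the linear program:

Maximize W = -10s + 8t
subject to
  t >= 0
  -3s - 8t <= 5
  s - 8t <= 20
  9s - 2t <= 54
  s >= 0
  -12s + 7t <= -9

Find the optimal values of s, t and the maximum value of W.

s = 120/13, t = 189/13, maximum W = 24

Corner points and W = -10s + 8t:
  (6, 0) → W = -60
  (3/4, 0) → W = -15/2
  (120/13, 189/13) → W = 24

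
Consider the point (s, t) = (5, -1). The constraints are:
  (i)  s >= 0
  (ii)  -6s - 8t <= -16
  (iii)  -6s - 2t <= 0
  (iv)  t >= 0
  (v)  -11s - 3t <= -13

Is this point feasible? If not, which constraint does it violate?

not feasible — violates (iv)

Constraint (iv): t = -1, which is not ≥ 0. All other constraints are satisfied.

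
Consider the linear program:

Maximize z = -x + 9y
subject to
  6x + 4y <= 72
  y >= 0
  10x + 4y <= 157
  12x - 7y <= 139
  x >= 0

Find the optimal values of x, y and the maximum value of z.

x = 0, y = 18, maximum z = 162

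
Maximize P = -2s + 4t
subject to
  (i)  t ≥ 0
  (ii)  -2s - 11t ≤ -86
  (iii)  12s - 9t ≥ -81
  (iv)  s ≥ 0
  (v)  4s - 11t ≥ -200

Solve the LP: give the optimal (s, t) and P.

s = 303/32, t = 173/8, maximum P = 1081/16

Extreme points and P = -2s + 4t:
  (43, 0) → P = -86
  (0, 86/11) → P = 344/11
  (0, 9) → P = 36
  (303/32, 173/8) → P = 1081/16
The feasible region is unbounded (it extends along (1, 0), (11, 4)), but P strictly decreases along every unbounded feasible direction, so there is no improving ray and the maximum is attained at a vertex.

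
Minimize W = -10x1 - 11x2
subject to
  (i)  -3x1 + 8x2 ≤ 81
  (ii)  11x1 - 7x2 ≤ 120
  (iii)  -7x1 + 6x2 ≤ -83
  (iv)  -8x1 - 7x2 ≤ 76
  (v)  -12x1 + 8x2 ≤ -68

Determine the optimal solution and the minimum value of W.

x1 = 139/17, x2 = -73/17, minimum W = -587/17

Extreme points and W = -10x1 - 11x2:
  (139/17, -73/17) → W = -587/17
  (44/19, -1796/133) → W = 16676/133
  (125/97, -1196/97) → W = 11906/97

At the optimal vertex, 11x1 - 7x2 = 120 and -7x1 + 6x2 = -83.
Solving simultaneously gives x1 = 139/17, x2 = -73/17.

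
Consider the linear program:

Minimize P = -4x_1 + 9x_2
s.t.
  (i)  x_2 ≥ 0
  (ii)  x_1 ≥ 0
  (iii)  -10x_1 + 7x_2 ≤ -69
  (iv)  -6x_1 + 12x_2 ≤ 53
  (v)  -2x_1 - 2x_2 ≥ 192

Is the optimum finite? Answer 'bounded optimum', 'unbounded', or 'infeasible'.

The boundaries x_2 = 0 and -10x_1 + 7x_2 = -69 meet at (69/10, 0), but that point violates -2x_1 - 2x_2 ≥ 192. Every candidate vertex is excluded by some other constraint, so the feasible region is empty.

infeasible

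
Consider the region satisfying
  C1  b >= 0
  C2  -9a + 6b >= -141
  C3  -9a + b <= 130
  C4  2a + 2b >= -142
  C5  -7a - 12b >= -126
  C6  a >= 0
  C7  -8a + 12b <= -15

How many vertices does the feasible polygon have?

4

Pairwise boundary intersections that survive every other constraint:
  (47/3, 0)
  (15/8, 0)
  (408/25, 49/50)
  (47/5, 301/60)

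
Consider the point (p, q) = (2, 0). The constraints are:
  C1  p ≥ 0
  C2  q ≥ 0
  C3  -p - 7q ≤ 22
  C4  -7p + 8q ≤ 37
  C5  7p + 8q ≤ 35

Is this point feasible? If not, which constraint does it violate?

C1: 2 ≥ 0 ✓
C2: 0 ≥ 0 ✓
C3: -2 ≤ 22 ✓
C4: -14 ≤ 37 ✓
C5: 14 ≤ 35 ✓

feasible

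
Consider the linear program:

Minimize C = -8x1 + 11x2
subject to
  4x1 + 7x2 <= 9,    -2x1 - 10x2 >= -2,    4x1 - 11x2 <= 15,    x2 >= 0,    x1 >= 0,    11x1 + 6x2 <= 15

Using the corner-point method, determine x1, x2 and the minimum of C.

x1 = 1, x2 = 0, minimum C = -8

Extreme points and C = -8x1 + 11x2:
  (1, 0) → C = -8
  (0, 1/5) → C = 11/5
  (0, 0) → C = 0

At the optimal vertex, -2x1 - 10x2 = -2 and x2 = 0.
Solving simultaneously gives x1 = 1, x2 = 0.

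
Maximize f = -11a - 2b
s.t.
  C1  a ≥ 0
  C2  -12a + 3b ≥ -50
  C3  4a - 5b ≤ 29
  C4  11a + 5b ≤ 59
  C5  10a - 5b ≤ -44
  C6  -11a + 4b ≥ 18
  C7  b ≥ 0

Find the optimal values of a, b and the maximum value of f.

Feasible corners and f = -11a - 2b:
  (0, 59/5) → f = -118/5
  (0, 44/5) → f = -88/5
  (5/7, 358/35) → f = -991/35

a = 0, b = 44/5, maximum f = -88/5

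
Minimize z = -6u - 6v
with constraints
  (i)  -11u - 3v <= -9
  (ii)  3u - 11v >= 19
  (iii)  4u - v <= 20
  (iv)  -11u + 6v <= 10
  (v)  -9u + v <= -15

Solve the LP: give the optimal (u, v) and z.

u = 201/41, v = -16/41, minimum z = -1110/41

Extreme points and z = -6u - 6v:
  (3, -8) → z = 30
  (27/19, -42/19) → z = 90/19
  (201/41, -16/41) → z = -1110/41
  (73/48, -21/16) → z = -5/4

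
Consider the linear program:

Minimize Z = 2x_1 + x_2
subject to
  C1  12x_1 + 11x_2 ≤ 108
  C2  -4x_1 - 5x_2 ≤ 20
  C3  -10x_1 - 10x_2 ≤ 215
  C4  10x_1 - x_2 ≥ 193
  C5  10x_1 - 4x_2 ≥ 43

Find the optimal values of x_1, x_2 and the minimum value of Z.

x_1 = 35/2, x_2 = -18, minimum Z = 17

Feasible corners and Z = 2x_1 + x_2:
  (95/2, -42) → Z = 53
  (2231/122, -618/61) → Z = 1613/61
  (35/2, -18) → Z = 17

At the optimal vertex, -4x_1 - 5x_2 = 20 and 10x_1 - x_2 = 193.
Solving simultaneously gives x_1 = 35/2, x_2 = -18.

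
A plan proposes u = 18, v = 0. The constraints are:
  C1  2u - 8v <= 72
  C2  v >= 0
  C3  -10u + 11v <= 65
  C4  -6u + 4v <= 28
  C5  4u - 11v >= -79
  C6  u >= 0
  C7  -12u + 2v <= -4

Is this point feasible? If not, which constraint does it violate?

feasible

C1: 36 ≤ 72 ✓
C2: 0 ≥ 0 ✓
C3: -180 ≤ 65 ✓
C4: -108 ≤ 28 ✓
C5: 72 ≥ -79 ✓
C6: 18 ≥ 0 ✓
C7: -216 ≤ -4 ✓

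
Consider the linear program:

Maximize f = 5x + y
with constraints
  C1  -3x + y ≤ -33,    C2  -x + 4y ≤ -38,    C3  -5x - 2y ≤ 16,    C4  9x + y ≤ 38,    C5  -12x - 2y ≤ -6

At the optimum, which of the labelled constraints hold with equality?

C1 and C4

Extreme points and f = 5x + y:
  (50/11, -213/11) → f = 37/11
  (71/12, -61/4) → f = 43/3
  (92/13, -334/13) → f = 126/13

The maximum is at (71/12, -61/4). Substituting into each constraint, equality holds for C1 and C4; the remaining constraints have slack.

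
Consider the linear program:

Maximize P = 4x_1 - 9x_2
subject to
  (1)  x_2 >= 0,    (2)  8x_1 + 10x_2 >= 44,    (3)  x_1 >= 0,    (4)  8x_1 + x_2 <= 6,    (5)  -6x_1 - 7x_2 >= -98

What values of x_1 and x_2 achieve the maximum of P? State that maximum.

x_1 = 2/9, x_2 = 38/9, maximum P = -334/9

Feasible corners and P = 4x_1 - 9x_2:
  (0, 22/5) → P = -198/5
  (2/9, 38/9) → P = -334/9
  (0, 6) → P = -54

The binding constraints are 8x_1 + 10x_2 = 44 and 8x_1 + x_2 = 6.
Solving simultaneously gives x_1 = 2/9, x_2 = 38/9.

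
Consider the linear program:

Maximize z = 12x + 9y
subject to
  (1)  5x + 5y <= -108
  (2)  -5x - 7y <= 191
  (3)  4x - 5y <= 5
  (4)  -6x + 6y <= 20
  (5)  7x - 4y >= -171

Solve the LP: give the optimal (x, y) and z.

x = -103/9, y = -457/45, maximum z = -3431/15

Vertices and z = 12x + 9y:
  (-103/9, -457/45) → z = -3431/15
  (-187/15, -137/15) → z = -1159/5
  (-920/53, -789/53) → z = -18141/53
  (-643/36, -523/36) → z = -4141/12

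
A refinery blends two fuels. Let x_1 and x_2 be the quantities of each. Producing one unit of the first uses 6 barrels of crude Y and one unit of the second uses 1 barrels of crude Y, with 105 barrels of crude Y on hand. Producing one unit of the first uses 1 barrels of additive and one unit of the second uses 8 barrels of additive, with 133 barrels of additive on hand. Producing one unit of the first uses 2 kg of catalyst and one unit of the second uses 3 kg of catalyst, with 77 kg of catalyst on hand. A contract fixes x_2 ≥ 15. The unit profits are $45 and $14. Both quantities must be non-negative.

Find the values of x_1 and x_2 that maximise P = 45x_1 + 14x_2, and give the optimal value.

Feasible corners and P = 45x_1 + 14x_2:
  (0, 133/8) → P = 931/4
  (0, 15) → P = 210
  (13, 15) → P = 795

The binding constraints are x_1 + 8x_2 = 133 and x_2 = 15.
Solving simultaneously gives x_1 = 13, x_2 = 15.

x_1 = 13, x_2 = 15, maximum P = 795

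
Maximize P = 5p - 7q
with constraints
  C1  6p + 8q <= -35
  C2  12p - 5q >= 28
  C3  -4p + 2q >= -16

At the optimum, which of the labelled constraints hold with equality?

C2 and C3

Extreme points and P = 5p - 7q:
  (7/18, -14/3) → P = 623/18
  (29/22, -59/11) → P = 971/22
  (-6, -20) → P = 110

The maximum is at (-6, -20). Substituting into each constraint, equality holds for C2 and C3; the remaining constraints have slack.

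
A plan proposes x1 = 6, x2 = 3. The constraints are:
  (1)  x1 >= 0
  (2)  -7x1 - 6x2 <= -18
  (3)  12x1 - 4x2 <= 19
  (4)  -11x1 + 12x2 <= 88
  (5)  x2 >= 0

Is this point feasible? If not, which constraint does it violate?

not feasible — violates (3)

Constraint (3): 12x1 - 4x2 = 60, which is not ≤ 19. All other constraints are satisfied.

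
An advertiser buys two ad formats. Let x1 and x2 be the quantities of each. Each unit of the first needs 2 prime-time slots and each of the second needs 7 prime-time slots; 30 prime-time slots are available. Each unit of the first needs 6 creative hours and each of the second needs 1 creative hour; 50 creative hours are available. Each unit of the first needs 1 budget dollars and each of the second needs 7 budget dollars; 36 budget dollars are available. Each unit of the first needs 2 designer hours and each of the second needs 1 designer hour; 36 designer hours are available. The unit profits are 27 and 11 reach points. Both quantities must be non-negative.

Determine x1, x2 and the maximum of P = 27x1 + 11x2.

Feasible corners and P = 27x1 + 11x2:
  (0, 0) → P = 0
  (0, 30/7) → P = 330/7
  (25/3, 0) → P = 225
  (8, 2) → P = 238

At the optimal vertex, 2x1 + 7x2 = 30 and 6x1 + x2 = 50.
Solving simultaneously gives x1 = 8, x2 = 2.

x1 = 8, x2 = 2, maximum P = 238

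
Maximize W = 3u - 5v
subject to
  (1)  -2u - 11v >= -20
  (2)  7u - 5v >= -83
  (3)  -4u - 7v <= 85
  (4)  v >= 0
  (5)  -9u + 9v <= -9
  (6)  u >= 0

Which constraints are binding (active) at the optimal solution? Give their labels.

(1) and (4)

Feasible corners and W = 3u - 5v:
  (10, 0) → W = 30
  (31/13, 18/13) → W = 3/13
  (1, 0) → W = 3

The maximum is at (10, 0). Substituting into each constraint, equality holds for (1) and (4); the remaining constraints have slack.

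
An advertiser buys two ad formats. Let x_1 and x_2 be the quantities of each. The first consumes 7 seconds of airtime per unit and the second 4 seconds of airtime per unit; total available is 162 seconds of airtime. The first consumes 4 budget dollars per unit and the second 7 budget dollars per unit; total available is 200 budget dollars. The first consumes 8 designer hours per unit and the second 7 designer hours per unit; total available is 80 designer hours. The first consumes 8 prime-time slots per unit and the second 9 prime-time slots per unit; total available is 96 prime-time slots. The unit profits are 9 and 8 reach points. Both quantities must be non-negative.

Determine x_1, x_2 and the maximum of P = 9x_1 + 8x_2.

Feasible corners and P = 9x_1 + 8x_2:
  (0, 0) → P = 0
  (0, 32/3) → P = 256/3
  (10, 0) → P = 90
  (3, 8) → P = 91

At the optimal vertex, 8x_1 + 7x_2 = 80 and 8x_1 + 9x_2 = 96.
Solving simultaneously gives x_1 = 3, x_2 = 8.

x_1 = 3, x_2 = 8, maximum P = 91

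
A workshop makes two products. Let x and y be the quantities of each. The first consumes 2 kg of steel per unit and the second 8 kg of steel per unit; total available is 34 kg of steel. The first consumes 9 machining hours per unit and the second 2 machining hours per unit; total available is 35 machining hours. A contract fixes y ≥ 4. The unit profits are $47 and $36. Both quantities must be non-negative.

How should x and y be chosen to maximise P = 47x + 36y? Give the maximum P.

Feasible corners and P = 47x + 36y:
  (0, 17/4) → P = 153
  (0, 4) → P = 144
  (1, 4) → P = 191

x = 1, y = 4, maximum P = 191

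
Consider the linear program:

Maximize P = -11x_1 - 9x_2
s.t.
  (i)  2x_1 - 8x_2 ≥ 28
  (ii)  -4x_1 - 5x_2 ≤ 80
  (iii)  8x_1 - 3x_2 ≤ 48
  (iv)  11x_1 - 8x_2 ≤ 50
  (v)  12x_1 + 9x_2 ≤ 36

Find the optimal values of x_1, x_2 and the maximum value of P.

Feasible corners and P = -11x_1 - 9x_2:
  (-250/21, -136/21) → P = 3974/21
  (22/9, -26/9) → P = -8/9
  (-130/29, -360/29) → P = 4670/29

The optimum lies where 2x_1 - 8x_2 = 28 and -4x_1 - 5x_2 = 80.
Solving simultaneously gives x_1 = -250/21, x_2 = -136/21.

x_1 = -250/21, x_2 = -136/21, maximum P = 3974/21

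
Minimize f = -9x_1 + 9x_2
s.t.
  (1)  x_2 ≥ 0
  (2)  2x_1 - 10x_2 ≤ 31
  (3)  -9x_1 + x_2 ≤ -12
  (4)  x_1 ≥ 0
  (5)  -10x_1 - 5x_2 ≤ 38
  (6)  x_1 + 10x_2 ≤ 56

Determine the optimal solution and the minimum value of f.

Feasible corners and f = -9x_1 + 9x_2:
  (31/2, 0) → f = -279/2
  (4/3, 0) → f = -12
  (29, 27/10) → f = -2367/10
  (176/91, 492/91) → f = 2844/91

The optimum lies where 2x_1 - 10x_2 = 31 and x_1 + 10x_2 = 56.
Solving simultaneously gives x_1 = 29, x_2 = 27/10.

x_1 = 29, x_2 = 27/10, minimum f = -2367/10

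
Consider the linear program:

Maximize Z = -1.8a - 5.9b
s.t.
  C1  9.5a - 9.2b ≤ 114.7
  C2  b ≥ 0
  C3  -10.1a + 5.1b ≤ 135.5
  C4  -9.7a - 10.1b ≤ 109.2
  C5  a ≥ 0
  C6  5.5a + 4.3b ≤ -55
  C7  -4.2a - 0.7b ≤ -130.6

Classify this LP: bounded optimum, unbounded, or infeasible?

The boundaries 9.5a - 9.2b = 114.7 and -4.2a - 0.7b = -130.6 meet at (128181/4529, 75896/4529), but that point violates 5.5a + 4.3b ≤ -55. Every candidate vertex is excluded by some other constraint, so the feasible region is empty.

infeasible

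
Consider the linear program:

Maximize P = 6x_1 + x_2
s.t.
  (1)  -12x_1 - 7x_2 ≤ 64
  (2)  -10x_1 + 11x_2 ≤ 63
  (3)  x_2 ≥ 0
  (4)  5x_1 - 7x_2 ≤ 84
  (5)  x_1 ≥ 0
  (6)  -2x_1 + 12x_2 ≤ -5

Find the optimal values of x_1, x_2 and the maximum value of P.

Feasible corners and P = 6x_1 + x_2:
  (84/5, 0) → P = 504/5
  (5/2, 0) → P = 15
  (973/46, 143/46) → P = 5981/46

The optimum lies where 5x_1 - 7x_2 = 84 and -2x_1 + 12x_2 = -5.
Solving simultaneously gives x_1 = 973/46, x_2 = 143/46.

x_1 = 973/46, x_2 = 143/46, maximum P = 5981/46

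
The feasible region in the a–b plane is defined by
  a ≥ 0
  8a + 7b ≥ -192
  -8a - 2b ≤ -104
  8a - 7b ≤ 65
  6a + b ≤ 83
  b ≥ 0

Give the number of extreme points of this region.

4

Intersecting each pair of boundary lines and keeping only the points that satisfy every inequality leaves:
  (0, 52)
  (0, 83)
  (143/12, 13/3)
  (323/25, 137/25)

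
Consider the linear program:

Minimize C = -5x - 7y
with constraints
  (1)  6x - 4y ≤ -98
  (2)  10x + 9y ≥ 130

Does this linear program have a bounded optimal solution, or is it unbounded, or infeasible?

From the feasible point (-181/47, 880/47), moving in the direction (4, 6) keeps every constraint satisfied while C decreases without bound.

unbounded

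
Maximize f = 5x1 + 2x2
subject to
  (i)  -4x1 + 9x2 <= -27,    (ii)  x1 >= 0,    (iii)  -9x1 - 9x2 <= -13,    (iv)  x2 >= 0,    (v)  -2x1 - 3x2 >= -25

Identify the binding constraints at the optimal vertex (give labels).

Extreme points and f = 5x1 + 2x2:
  (27/4, 0) → f = 135/4
  (51/5, 23/15) → f = 811/15
  (25/2, 0) → f = 125/2

The maximum is at (25/2, 0). Substituting into each constraint, equality holds for (iv) and (v); the remaining constraints have slack.

(iv) and (v)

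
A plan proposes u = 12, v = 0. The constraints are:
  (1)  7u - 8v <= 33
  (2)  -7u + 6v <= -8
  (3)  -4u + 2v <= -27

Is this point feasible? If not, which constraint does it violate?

not feasible — violates (1)

Constraint (1): 7u - 8v = 84, which is not ≤ 33. All other constraints are satisfied.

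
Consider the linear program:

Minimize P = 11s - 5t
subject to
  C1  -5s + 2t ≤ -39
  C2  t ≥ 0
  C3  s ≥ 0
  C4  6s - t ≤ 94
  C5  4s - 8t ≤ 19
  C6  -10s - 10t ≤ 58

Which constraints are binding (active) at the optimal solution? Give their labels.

C1 and C4

Corner points and P = 11s - 5t:
  (149/7, 236/7) → P = 459/7
  (137/16, 61/32) → P = 2709/32
  (733/44, 131/22) → P = 6753/44

The minimum is at (149/7, 236/7). Substituting into each constraint, equality holds for C1 and C4; the remaining constraints have slack.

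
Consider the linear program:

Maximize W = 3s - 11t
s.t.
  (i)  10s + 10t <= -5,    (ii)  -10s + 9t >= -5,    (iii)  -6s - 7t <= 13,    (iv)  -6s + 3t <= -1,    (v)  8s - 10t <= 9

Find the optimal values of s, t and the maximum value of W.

s = -1/4, t = -5/6, maximum W = 101/12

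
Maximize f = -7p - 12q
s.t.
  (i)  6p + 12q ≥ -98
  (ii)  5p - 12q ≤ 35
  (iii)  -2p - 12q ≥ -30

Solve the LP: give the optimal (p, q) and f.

p = -32, q = 47/6, maximum f = 130

Vertices and f = -7p - 12q:
  (-63/11, -175/33) → f = 1141/11
  (-32, 47/6) → f = 130
  (65/7, 20/21) → f = -535/7

The binding constraints are 6p + 12q = -98 and -2p - 12q = -30.
Solving simultaneously gives p = -32, q = 47/6.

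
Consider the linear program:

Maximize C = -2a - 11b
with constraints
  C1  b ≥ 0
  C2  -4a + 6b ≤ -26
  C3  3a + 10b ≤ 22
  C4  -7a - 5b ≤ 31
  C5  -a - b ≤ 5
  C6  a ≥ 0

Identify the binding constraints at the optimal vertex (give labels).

Feasible corners and C = -2a - 11b:
  (13/2, 0) → C = -13
  (22/3, 0) → C = -44/3
  (196/29, 5/29) → C = -447/29

The maximum is at (13/2, 0). Substituting into each constraint, equality holds for C1 and C2; the remaining constraints have slack.

C1 and C2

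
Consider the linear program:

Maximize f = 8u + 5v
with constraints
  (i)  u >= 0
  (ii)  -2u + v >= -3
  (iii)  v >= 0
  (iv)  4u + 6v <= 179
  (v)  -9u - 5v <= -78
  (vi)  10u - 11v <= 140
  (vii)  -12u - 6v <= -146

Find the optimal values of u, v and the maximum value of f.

Feasible corners and f = 8u + 5v:
  (0, 179/6) → f = 895/6
  (0, 73/3) → f = 365/3
  (197/16, 173/8) → f = 1653/8
  (41/6, 32/3) → f = 108

u = 197/16, v = 173/8, maximum f = 1653/8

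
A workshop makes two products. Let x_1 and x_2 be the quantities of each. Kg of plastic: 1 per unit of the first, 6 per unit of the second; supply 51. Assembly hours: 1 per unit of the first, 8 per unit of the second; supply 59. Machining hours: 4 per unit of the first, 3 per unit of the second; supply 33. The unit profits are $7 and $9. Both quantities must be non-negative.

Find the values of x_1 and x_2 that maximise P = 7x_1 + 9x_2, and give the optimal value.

x_1 = 3, x_2 = 7, maximum P = 84

Extreme points and P = 7x_1 + 9x_2:
  (0, 0) → P = 0
  (0, 59/8) → P = 531/8
  (33/4, 0) → P = 231/4
  (3, 7) → P = 84

The binding constraints are x_1 + 8x_2 = 59 and 4x_1 + 3x_2 = 33.
Solving simultaneously gives x_1 = 3, x_2 = 7.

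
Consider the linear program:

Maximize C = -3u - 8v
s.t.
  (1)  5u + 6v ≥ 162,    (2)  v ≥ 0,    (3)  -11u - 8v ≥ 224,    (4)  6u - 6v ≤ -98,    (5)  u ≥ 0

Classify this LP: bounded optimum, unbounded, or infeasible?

The boundaries 5u + 6v = 162 and -11u - 8v = 224 meet at (-1320/13, 1451/13), but that point violates u ≥ 0. Every candidate vertex is excluded by some other constraint, so the feasible region is empty.

infeasible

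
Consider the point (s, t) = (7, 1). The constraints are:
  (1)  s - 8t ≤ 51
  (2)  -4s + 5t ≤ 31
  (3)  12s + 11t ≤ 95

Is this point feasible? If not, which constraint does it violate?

(1): -1 ≤ 51 ✓
(2): -23 ≤ 31 ✓
(3): 95 ≤ 95 ✓

feasible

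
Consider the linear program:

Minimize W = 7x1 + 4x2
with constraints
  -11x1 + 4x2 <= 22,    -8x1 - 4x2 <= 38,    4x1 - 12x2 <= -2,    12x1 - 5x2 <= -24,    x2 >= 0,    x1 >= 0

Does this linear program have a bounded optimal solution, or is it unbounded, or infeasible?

bounded optimum

Vertices and W = 7x1 + 4x2:
  (0, 11/2) → W = 22
  (0, 24/5) → W = 96/5
The feasible region has finitely many vertices and no improving ray; the minimum is 96/5 at (0, 24/5).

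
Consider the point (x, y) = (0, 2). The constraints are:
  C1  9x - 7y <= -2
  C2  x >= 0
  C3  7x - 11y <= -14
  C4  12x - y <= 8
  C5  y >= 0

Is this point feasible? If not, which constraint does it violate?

C1: -14 ≤ -2 ✓
C2: 0 ≥ 0 ✓
C3: -22 ≤ -14 ✓
C4: -2 ≤ 8 ✓
C5: 2 ≥ 0 ✓

feasible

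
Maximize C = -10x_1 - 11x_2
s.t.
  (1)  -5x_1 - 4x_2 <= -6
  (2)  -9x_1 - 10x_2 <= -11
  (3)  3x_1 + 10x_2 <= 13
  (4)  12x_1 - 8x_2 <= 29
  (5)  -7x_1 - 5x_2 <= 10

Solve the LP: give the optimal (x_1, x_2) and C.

Extreme points and C = -10x_1 - 11x_2:
  (8/7, 1/14) → C = -171/14
  (4/19, 47/38) → C = -597/38
  (63/32, -43/64) → C = -787/64
  (197/72, 23/48) → C = -4699/144

x_1 = 8/7, x_2 = 1/14, maximum C = -171/14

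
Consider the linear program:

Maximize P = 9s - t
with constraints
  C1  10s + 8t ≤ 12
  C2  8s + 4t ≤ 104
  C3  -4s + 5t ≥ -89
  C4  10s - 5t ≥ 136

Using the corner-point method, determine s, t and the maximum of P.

Corner points and P = 9s - t:
  (386/41, -421/41) → P = 95
  (574/65, -124/13) → P = 5786/65
  (47/6, -173/15) → P = 2461/30

The optimum lies where 10s + 8t = 12 and -4s + 5t = -89.
Solving simultaneously gives s = 386/41, t = -421/41.

s = 386/41, t = -421/41, maximum P = 95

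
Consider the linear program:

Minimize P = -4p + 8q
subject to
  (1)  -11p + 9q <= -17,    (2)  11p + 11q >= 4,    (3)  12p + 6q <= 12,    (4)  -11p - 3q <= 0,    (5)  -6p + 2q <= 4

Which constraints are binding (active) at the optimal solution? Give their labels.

(2) and (3)

Feasible corners and P = -4p + 8q:
  (223/220, -13/20) → P = -509/55
  (35/29, -12/29) → P = -236/29
  (18/11, -14/11) → P = -184/11

The minimum is at (18/11, -14/11). Substituting into each constraint, equality holds for (2) and (3); the remaining constraints have slack.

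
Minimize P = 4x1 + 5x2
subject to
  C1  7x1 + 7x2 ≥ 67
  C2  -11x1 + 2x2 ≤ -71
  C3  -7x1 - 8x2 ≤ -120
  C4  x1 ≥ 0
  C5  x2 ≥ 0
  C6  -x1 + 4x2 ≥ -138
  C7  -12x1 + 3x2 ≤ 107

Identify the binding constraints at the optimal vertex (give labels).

C3 and C5

Corner points and P = 4x1 + 5x2:
  (404/51, 823/102) → P = 2449/34
  (427/9, 2029/9) → P = 1317
  (120/7, 0) → P = 480/7
  (138, 0) → P = 552
The feasible region is unbounded (it extends along (4, 1), (1, 4)), but P strictly increases along every unbounded feasible direction, so there is no improving ray and the minimum is attained at a vertex.

The minimum is at (120/7, 0). Substituting into each constraint, equality holds for C3 and C5; the remaining constraints have slack.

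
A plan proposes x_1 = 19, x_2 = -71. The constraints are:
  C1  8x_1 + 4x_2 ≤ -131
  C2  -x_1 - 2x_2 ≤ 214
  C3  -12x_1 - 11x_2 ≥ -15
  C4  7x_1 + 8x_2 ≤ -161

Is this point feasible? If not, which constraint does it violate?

feasible

C1: -132 ≤ -131 ✓
C2: 123 ≤ 214 ✓
C3: 553 ≥ -15 ✓
C4: -435 ≤ -161 ✓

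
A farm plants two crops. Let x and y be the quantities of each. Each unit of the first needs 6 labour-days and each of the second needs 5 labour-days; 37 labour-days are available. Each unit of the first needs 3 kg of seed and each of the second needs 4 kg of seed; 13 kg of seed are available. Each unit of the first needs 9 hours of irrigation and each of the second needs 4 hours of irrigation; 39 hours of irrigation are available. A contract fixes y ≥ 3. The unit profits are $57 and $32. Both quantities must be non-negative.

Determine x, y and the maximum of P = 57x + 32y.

x = 1/3, y = 3, maximum P = 115

Feasible corners and P = 57x + 32y:
  (0, 13/4) → P = 104
  (0, 3) → P = 96
  (1/3, 3) → P = 115

At the optimal vertex, 3x + 4y = 13 and y = 3.
Solving simultaneously gives x = 1/3, y = 3.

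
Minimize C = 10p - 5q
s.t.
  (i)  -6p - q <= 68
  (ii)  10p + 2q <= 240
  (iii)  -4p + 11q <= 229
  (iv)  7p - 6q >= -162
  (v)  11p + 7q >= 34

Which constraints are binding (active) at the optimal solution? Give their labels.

Extreme points and C = 10p - 5q:
  (1091/59, 1625/59) → C = 2785/59
  (403/12, -575/12) → C = 6905/12
  (-408/53, 955/53) → C = -8855/53
  (-186/23, 404/23) → C = -3880/23

The minimum is at (-186/23, 404/23). Substituting into each constraint, equality holds for (iv) and (v); the remaining constraints have slack.

(iv) and (v)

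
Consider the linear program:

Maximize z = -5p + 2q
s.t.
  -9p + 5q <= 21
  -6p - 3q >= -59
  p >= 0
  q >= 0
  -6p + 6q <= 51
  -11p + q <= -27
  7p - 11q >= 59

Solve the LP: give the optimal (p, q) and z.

Extreme points and z = -5p + 2q:
  (59/6, 0) → z = -295/6
  (826/87, 59/87) → z = -4012/87
  (59/7, 0) → z = -295/7

At the optimal vertex, q = 0 and 7p - 11q = 59.
Solving simultaneously gives p = 59/7, q = 0.

p = 59/7, q = 0, maximum z = -295/7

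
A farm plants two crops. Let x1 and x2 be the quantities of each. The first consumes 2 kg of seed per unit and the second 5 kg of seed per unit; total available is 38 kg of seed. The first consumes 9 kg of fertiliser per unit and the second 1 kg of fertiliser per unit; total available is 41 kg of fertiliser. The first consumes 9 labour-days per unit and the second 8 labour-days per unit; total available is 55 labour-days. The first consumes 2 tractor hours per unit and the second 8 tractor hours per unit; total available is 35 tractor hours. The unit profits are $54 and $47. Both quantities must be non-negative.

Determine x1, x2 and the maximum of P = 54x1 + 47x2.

Extreme points and P = 54x1 + 47x2:
  (0, 0) → P = 0
  (0, 35/8) → P = 1645/8
  (41/9, 0) → P = 246
  (13/3, 2) → P = 328
  (20/7, 205/56) → P = 18275/56

x1 = 13/3, x2 = 2, maximum P = 328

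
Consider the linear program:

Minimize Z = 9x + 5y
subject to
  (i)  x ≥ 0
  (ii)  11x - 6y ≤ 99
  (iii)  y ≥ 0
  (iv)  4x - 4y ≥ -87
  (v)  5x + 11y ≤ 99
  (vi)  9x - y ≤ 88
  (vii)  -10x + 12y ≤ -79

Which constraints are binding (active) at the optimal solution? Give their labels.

(iii) and (vii)

Corner points and Z = 9x + 5y:
  (9, 0) → Z = 81
  (119/12, 121/72) → Z = 7031/72
  (79/10, 0) → Z = 711/10

The minimum is at (79/10, 0). Substituting into each constraint, equality holds for (iii) and (vii); the remaining constraints have slack.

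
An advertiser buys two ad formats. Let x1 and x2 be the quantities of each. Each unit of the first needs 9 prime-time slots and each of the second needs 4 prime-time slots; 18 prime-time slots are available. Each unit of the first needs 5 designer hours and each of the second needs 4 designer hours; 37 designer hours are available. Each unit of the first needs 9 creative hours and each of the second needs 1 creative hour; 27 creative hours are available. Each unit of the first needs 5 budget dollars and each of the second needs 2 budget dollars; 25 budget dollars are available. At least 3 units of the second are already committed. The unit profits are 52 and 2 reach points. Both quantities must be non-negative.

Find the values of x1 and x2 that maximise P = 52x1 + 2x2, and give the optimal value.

x1 = 2/3, x2 = 3, maximum P = 122/3

Feasible corners and P = 52x1 + 2x2:
  (0, 9/2) → P = 9
  (0, 3) → P = 6
  (2/3, 3) → P = 122/3

At the optimal vertex, 9x1 + 4x2 = 18 and x2 = 3.
Solving simultaneously gives x1 = 2/3, x2 = 3.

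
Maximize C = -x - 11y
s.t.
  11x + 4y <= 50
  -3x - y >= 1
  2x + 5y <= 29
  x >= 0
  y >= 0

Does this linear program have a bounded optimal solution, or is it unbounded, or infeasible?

The boundaries 11x + 4y = 50 and 2x + 5y = 29 meet at (134/47, 219/47), but that point violates -3x - y ≥ 1. Every candidate vertex is excluded by some other constraint, so the feasible region is empty.

infeasible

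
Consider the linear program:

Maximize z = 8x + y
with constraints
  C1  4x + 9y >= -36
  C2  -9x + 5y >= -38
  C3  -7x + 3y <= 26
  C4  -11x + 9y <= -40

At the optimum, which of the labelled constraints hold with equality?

C2 and C4

Feasible corners and z = 8x + y:
  (162/101, -476/101) → z = 820/101
  (4/15, -556/135) → z = -268/135
  (71/13, 29/13) → z = 597/13

The maximum is at (71/13, 29/13). Substituting into each constraint, equality holds for C2 and C4; the remaining constraints have slack.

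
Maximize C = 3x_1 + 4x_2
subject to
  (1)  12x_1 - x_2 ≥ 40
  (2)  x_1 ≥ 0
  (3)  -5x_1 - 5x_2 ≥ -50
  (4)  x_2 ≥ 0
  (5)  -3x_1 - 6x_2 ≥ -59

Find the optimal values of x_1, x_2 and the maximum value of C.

Vertices and C = 3x_1 + 4x_2:
  (50/13, 80/13) → C = 470/13
  (10/3, 0) → C = 10
  (10, 0) → C = 30

At the optimal vertex, 12x_1 - x_2 = 40 and -5x_1 - 5x_2 = -50.
Solving simultaneously gives x_1 = 50/13, x_2 = 80/13.

x_1 = 50/13, x_2 = 80/13, maximum C = 470/13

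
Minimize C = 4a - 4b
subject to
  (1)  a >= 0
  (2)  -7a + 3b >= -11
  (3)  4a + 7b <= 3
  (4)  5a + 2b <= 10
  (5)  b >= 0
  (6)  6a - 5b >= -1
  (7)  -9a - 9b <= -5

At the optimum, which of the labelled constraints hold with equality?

(3) and (7)

Extreme points and C = 4a - 4b:
  (3/4, 0) → C = 3
  (8/27, 7/27) → C = 4/27
  (5/9, 0) → C = 20/9

The minimum is at (8/27, 7/27). Substituting into each constraint, equality holds for (3) and (7); the remaining constraints have slack.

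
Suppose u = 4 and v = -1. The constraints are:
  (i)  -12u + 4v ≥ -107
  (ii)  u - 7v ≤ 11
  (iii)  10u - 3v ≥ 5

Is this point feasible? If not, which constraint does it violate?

feasible

(i): -52 ≥ -107 ✓
(ii): 11 ≤ 11 ✓
(iii): 43 ≥ 5 ✓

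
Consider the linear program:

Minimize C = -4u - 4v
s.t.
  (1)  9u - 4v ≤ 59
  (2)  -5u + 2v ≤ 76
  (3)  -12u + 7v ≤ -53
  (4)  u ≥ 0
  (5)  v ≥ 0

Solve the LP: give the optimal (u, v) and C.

Feasible corners and C = -4u - 4v:
  (67/5, 77/5) → C = -576/5
  (59/9, 0) → C = -236/9
  (53/12, 0) → C = -53/3

The binding constraints are 9u - 4v = 59 and -12u + 7v = -53.
Solving simultaneously gives u = 67/5, v = 77/5.

u = 67/5, v = 77/5, minimum C = -576/5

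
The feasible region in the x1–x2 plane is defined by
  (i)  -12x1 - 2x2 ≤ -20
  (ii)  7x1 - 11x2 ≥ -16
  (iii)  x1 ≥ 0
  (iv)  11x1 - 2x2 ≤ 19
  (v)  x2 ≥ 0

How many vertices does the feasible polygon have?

4

The feasible vertices (each the meet of two boundaries and inside every other half-plane) are:
  (94/73, 166/73)
  (5/3, 0)
  (241/107, 309/107)
  (19/11, 0)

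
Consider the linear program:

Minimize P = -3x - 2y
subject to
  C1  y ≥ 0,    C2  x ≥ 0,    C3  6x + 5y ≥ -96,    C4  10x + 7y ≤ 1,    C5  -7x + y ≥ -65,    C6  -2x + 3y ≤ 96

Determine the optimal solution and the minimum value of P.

At the optimal vertex, y = 0 and 10x + 7y = 1.
Solving simultaneously gives x = 1/10, y = 0.

x = 1/10, y = 0, minimum P = -3/10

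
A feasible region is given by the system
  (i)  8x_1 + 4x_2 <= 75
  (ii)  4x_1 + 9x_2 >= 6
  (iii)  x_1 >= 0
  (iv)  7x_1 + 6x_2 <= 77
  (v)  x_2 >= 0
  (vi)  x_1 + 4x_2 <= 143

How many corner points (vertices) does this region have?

5

The feasible vertices (each the meet of two boundaries and inside every other half-plane) are:
  (71/10, 91/20)
  (75/8, 0)
  (0, 2/3)
  (3/2, 0)
  (0, 77/6)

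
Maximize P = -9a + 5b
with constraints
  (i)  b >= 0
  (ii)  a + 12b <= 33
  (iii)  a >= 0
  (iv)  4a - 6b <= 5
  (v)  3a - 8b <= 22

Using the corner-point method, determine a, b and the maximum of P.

a = 0, b = 11/4, maximum P = 55/4

Corner points and P = -9a + 5b:
  (0, 0) → P = 0
  (5/4, 0) → P = -45/4
  (0, 11/4) → P = 55/4
  (43/9, 127/54) → P = -1687/54

The optimum lies where a + 12b = 33 and a = 0.
Solving simultaneously gives a = 0, b = 11/4.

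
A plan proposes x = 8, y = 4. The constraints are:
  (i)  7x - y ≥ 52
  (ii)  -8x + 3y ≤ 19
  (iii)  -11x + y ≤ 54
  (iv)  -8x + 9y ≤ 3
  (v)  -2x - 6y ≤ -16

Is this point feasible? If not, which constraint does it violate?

(i): 52 ≥ 52 ✓
(ii): -52 ≤ 19 ✓
(iii): -84 ≤ 54 ✓
(iv): -28 ≤ 3 ✓
(v): -40 ≤ -16 ✓

feasible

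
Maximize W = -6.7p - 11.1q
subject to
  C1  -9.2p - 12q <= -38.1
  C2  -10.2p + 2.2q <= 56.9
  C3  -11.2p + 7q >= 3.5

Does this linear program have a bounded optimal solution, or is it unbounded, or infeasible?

Corner points and W = -6.7p - 11.1q:
  (-29949/7132, 45605/7132) → W = -763893/17830
  (321/284, 1639/710) → W = -471393/14200
The feasible region has finitely many vertices and no improving ray; the maximum is -471393/14200 at (321/284, 1639/710).

bounded optimum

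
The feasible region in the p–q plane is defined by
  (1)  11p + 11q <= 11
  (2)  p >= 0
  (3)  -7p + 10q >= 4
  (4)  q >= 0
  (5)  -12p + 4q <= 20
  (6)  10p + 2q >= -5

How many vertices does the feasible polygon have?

The feasible vertices (each the meet of two boundaries and inside every other half-plane) are:
  (0, 1)
  (6/17, 11/17)
  (0, 2/5)

3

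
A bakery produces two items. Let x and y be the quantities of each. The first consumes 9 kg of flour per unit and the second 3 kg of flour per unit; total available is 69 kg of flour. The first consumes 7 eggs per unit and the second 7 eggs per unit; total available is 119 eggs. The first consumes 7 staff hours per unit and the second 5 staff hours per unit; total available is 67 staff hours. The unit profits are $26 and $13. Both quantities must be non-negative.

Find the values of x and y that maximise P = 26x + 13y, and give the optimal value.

x = 6, y = 5, maximum P = 221

Vertices and P = 26x + 13y:
  (0, 0) → P = 0
  (0, 67/5) → P = 871/5
  (23/3, 0) → P = 598/3
  (6, 5) → P = 221

At the optimal vertex, 9x + 3y = 69 and 7x + 5y = 67.
Solving simultaneously gives x = 6, y = 5.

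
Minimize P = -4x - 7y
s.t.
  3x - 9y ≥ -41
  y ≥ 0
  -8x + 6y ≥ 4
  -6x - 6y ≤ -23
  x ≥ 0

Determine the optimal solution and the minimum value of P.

Feasible corners and P = -4x - 7y:
  (35/9, 158/27) → P = -1526/27
  (0, 41/9) → P = -287/9
  (19/14, 52/21) → P = -478/21
  (0, 23/6) → P = -161/6

The optimum lies where 3x - 9y = -41 and -8x + 6y = 4.
Solving simultaneously gives x = 35/9, y = 158/27.

x = 35/9, y = 158/27, minimum P = -1526/27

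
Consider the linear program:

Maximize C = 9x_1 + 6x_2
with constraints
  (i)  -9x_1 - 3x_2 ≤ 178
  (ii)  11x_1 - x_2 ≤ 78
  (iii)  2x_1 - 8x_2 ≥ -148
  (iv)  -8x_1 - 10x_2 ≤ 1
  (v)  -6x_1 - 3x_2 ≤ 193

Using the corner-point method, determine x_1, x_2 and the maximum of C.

Corner points and C = 9x_1 + 6x_2:
  (386/43, 892/43) → C = 8826/43
  (779/118, -635/118) → C = 3201/118
  (-124/7, 197/14) → C = -75

x_1 = 386/43, x_2 = 892/43, maximum C = 8826/43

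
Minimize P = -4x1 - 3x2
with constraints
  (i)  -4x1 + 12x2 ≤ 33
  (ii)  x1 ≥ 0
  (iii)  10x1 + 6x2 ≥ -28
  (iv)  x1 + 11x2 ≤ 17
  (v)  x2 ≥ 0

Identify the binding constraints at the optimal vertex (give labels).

(iv) and (v)

Vertices and P = -4x1 - 3x2:
  (0, 17/11) → P = -51/11
  (0, 0) → P = 0
  (17, 0) → P = -68

The minimum is at (17, 0). Substituting into each constraint, equality holds for (iv) and (v); the remaining constraints have slack.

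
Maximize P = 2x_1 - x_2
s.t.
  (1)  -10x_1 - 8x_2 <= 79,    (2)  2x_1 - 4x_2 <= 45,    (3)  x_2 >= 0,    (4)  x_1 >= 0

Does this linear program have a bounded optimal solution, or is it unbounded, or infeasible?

unbounded

From the feasible point (45/2, 0), moving in the direction (4, 2) keeps every constraint satisfied while P increases without bound.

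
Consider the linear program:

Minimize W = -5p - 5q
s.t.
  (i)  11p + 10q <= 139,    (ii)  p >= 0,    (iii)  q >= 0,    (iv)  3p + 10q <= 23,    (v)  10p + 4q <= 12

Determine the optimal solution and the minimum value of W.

p = 7/22, q = 97/44, minimum W = -555/44

Extreme points and W = -5p - 5q:
  (0, 0) → W = 0
  (0, 23/10) → W = -23/2
  (6/5, 0) → W = -6
  (7/22, 97/44) → W = -555/44

The binding constraints are 3p + 10q = 23 and 10p + 4q = 12.
Solving simultaneously gives p = 7/22, q = 97/44.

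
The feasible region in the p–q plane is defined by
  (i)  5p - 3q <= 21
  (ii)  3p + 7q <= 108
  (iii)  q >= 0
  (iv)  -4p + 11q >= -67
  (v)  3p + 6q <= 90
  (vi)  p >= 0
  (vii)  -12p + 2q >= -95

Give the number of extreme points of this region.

5

Pairwise boundary intersections that survive every other constraint:
  (21/5, 0)
  (243/26, 223/26)
  (0, 0)
  (0, 15)
  (125/13, 265/26)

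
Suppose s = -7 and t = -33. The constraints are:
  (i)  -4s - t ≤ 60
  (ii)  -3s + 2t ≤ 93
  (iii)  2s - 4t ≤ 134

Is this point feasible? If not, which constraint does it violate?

not feasible — violates (i)

Constraint (i): -4s - t = 61, which is not ≤ 60. All other constraints are satisfied.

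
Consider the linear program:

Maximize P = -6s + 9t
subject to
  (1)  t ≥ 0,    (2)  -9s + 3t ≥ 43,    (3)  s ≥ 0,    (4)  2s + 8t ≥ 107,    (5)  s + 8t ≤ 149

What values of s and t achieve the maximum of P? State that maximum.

s = 0, t = 149/8, maximum P = 1341/8

Extreme points and P = -6s + 9t:
  (0, 43/3) → P = 129
  (103/75, 1384/75) → P = 3946/25
  (0, 149/8) → P = 1341/8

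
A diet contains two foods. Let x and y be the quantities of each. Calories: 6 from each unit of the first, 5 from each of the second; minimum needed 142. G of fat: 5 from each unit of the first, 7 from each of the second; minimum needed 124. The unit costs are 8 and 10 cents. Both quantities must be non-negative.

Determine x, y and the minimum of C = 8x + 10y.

x = 22, y = 2, minimum C = 196

Corner points and C = 8x + 10y:
  (0, 142/5) → C = 284
  (124/5, 0) → C = 992/5
  (22, 2) → C = 196
The feasible region is unbounded (it extends along (0, 1), (1, 0)), but C strictly increases along every unbounded feasible direction, so there is no improving ray and the minimum is attained at a vertex.

The binding constraints are 6x + 5y = 142 and 5x + 7y = 124.
Solving simultaneously gives x = 22, y = 2.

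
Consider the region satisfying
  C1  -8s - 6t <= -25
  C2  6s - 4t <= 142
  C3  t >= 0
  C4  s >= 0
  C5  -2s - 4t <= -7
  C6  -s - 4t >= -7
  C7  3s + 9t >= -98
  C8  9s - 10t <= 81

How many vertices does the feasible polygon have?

Pairwise boundary intersections that survive every other constraint:
  (29/10, 3/10)
  (29/13, 31/26)
  (7/2, 0)
  (7, 0)

4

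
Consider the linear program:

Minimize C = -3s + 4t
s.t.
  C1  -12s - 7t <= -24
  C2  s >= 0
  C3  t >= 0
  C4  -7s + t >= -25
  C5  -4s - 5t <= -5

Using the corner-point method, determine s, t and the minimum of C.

s = 25/7, t = 0, minimum C = -75/7

Vertices and C = -3s + 4t:
  (0, 24/7) → C = 96/7
  (2, 0) → C = -6
  (25/7, 0) → C = -75/7
The feasible region is unbounded (it extends along (0, 1), (1, 7)), but C strictly increases along every unbounded feasible direction, so there is no improving ray and the minimum is attained at a vertex.

At the optimal vertex, t = 0 and -7s + t = -25.
Solving simultaneously gives s = 25/7, t = 0.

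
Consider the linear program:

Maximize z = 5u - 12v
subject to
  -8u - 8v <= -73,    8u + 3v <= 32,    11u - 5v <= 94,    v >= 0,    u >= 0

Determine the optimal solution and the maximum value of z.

Feasible corners and z = 5u - 12v:
  (37/40, 41/5) → z = -3751/40
  (0, 73/8) → z = -219/2
  (0, 32/3) → z = -128

u = 37/40, v = 41/5, maximum z = -3751/40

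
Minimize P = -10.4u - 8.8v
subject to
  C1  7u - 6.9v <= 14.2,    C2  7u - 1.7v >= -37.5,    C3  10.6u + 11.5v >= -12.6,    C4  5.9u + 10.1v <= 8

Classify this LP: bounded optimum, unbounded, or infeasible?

bounded optimum

Corner points and P = -10.4u - 8.8v:
  (83/167, -5968/3841) → P = 163324/19205
  (19862/11141, -2778/11141) → P = -910592/55705
  (-15089/3284, 5155/1642) → P = 82747/4105
  (-36515/8073, 27725/8073) → P = 135776/8073
The feasible region has finitely many vertices and no improving ray; the minimum is -910592/55705 at (19862/11141, -2778/11141).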